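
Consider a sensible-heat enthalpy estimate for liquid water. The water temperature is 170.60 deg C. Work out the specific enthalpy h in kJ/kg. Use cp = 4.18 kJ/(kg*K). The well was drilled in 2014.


h = cp * T
h = 4.18 * 170.60
h = 713.11 kJ/kg


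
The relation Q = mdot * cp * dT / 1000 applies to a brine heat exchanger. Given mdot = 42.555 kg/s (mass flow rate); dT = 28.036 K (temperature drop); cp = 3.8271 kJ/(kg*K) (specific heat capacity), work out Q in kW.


Q = mdot * cp * dT / 1000
Q = 42.555 * 3.8271 * 28.036 / 1000
Q = 4.566006 MW
Convert: 4.566006 MW * 1000.0 = 4566.0 kW
Q = 4566.0 kW


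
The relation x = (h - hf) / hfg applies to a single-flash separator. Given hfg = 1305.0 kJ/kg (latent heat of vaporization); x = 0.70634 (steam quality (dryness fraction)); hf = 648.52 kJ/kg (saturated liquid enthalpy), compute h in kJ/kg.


h = hf + x * hfg
h = 648.52 + 0.70634 * 1305.0
h = 1570.3 kJ/kg


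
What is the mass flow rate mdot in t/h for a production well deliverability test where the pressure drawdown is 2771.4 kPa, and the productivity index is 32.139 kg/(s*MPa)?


mdot = PI * dP / 1000
mdot = 32.139 * 2771.4 / 1000
mdot = 89.07002 kg/s
Convert: 89.07002 kg/s * 3.6 = 320.65 t/h
mdot = 320.65 t/h


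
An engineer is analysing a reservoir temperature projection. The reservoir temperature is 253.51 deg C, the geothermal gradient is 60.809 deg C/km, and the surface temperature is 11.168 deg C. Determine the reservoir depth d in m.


d = (T_res - T_surf) / grad * 1000
d = (253.51 - 11.168) / 60.809 * 1000
d = 3985.3 m


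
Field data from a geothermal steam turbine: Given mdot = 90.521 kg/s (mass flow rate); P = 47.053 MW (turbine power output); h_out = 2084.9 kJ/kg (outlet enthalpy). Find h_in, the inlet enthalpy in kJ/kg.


h_in = h_out + P * 1000 / mdot
h_in = 2084.9 + 47.053 * 1000 / 90.521
h_in = 2604.7 kJ/kg


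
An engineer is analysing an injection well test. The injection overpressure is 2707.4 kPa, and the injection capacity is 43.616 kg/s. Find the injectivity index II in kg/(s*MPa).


II = mdot * 1000 / dP
II = 43.616 * 1000 / 2707.4
II = 16.110 kg/(s*MPa)


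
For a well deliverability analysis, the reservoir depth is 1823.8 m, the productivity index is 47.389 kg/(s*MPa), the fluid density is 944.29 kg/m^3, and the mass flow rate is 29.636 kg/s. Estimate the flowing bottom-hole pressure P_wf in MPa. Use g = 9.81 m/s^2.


Step 1: P_i = rho*g*h/1e6 = 944.29*9.81*1823.8/1e6 = 16.89474 MPa
Step 2: P_wf = P_i - mdot/PI = 16.89474 - 29.636/47.389 = 16.269 MPa
P_wf = 16.269 MPa


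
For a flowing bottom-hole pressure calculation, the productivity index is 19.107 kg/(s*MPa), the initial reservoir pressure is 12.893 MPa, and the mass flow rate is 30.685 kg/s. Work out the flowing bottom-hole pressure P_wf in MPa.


P_wf = P_i - mdot / PI
P_wf = 12.893 - 30.685 / 19.107
P_wf = 11.287 MPa


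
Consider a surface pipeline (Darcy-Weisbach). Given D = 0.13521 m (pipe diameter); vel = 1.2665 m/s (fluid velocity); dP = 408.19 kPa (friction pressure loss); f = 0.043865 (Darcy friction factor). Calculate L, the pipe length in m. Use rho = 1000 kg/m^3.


L = dP*1000*D / (f*rho*vel^2/2)
L = 408.19*1000*0.13521 / (0.043865*1000*1.2665^2/2)
L = 1568.8 m


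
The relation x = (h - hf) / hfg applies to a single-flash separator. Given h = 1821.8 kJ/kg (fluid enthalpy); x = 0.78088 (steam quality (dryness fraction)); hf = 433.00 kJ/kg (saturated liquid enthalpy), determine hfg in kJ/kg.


hfg = (h - hf) / x
hfg = (1821.8 - 433.00) / 0.78088
hfg = 1778.5 kJ/kg


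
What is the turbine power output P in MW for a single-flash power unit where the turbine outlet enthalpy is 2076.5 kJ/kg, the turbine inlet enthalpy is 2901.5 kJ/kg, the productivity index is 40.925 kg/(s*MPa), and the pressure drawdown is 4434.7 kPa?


Step 1: mdot = PI * dP / 1000 = 40.925 * 4434.7 / 1000 = 181.4901 kg/s
Step 2: P = mdot*(h_in - h_out)/1000 = 181.4901*(2901.5 - 2076.5)/1000 = 149.73 MW
P = 149.73 MW


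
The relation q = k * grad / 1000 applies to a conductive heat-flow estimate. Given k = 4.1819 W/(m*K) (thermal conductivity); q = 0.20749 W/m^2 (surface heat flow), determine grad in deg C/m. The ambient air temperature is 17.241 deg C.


grad = q * 1000 / k
grad = 0.20749 * 1000 / 4.1819
grad = 49.61620 deg C/km
Convert: 49.61620 deg C/km * 0.001 = 0.049616 deg C/m
grad = 0.049616 deg C/m


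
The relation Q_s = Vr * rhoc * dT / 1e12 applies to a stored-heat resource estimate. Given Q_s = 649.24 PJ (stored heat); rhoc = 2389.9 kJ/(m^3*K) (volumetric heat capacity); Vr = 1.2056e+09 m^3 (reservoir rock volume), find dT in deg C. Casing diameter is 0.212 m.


dT = Q_s * 1e12 / (Vr * rhoc)
dT = 649.24 * 1e12 / (1.2056e+09 * 2389.9)
dT = 225.3317 K
Convert (temperature difference, 1 K = 1 deg C): 225.3317 K = 225.3317 deg C
dT = 225.33 deg C


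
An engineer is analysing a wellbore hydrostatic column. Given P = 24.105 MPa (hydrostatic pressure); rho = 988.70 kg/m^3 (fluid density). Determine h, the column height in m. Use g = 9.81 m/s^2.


h = P * 1e6 / (g * rho)
h = 24.105 * 1e6 / (9.81 * 988.70)
h = 2485.3 m


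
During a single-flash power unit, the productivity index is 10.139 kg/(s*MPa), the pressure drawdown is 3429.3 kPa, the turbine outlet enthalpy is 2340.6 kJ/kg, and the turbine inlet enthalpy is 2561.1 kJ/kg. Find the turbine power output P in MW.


Step 1: mdot = PI * dP / 1000 = 10.139 * 3429.3 / 1000 = 34.76967 kg/s
Step 2: P = mdot*(h_in - h_out)/1000 = 34.76967*(2561.1 - 2340.6)/1000 = 7.6667 MW
P = 7.6667 MW


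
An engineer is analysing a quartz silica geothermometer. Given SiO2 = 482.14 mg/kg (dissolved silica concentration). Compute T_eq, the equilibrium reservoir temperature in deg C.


T_eq = 1309 / (5.19 - log10(SiO2)) - 273.15
T_eq = 1309 / (5.19 - log10(482.14)) - 273.15
T_eq = 249.02 deg C


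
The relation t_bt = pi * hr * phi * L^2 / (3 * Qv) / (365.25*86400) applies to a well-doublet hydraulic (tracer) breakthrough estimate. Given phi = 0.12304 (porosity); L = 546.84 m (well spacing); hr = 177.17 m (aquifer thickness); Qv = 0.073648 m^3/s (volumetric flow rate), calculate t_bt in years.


t_bt = pi * hr * phi * L^2 / (3 * Qv) / (365.25*86400)
t_bt = pi * 177.17 * 0.12304 * 546.84^2 / (3 * 0.073648) / (365.25*86400)
t_bt = 2.9371 years


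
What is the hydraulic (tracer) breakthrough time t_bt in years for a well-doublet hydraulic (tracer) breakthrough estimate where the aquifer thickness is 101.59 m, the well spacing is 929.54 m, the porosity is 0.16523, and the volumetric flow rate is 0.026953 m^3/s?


t_bt = pi * hr * phi * L^2 / (3 * Qv) / (365.25*86400)
t_bt = pi * 101.59 * 0.16523 * 929.54^2 / (3 * 0.026953) / (365.25*86400)
t_bt = 17.856 years


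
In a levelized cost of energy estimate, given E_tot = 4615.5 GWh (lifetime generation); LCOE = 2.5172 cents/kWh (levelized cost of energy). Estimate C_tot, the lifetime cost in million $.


C_tot = LCOE / 100 * E_tot
C_tot = 2.5172 / 100 * 4615.5
C_tot = 116.18 million $


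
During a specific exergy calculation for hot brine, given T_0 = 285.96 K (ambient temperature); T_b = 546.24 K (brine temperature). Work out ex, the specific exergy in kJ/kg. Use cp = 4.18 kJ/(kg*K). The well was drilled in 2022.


ex = cp * ((T_b - T_0) - T_0 * ln(T_b/T_0))
ex = 4.18 * ((546.24 - 285.96) - 285.96 * ln(546.24/285.96))
ex = 314.36 kJ/kg


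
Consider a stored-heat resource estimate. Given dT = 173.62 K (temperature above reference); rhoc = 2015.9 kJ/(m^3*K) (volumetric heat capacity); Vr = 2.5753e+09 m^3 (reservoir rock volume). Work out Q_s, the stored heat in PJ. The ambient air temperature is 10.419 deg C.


Q_s = Vr * rhoc * dT / 1e12
Q_s = 2.5753e+09 * 2015.9 * 173.62 / 1e12
Q_s = 901.36 PJ


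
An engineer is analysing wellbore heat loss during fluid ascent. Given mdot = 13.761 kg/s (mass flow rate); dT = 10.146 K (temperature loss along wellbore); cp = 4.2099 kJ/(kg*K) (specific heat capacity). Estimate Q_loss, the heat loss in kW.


Q_loss = mdot * cp * dT
Q_loss = 13.761 * 4.2099 * 10.146
Q_loss = 587.78 kW


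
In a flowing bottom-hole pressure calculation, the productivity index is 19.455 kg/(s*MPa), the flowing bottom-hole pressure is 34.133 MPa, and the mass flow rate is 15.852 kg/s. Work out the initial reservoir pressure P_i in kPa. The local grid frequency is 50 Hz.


P_i = P_wf + mdot / PI
P_i = 34.133 + 15.852 / 19.455
P_i = 34.94780 MPa
Convert: 34.94780 MPa * 1000.0 = 34948 kPa
P_i = 34948 kPa


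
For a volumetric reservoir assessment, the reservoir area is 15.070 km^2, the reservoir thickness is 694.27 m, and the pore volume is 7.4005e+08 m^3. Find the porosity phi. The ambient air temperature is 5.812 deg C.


phi = Vp / (A * 1e6 * hr)
phi = 7.4005e+08 / (15.070 * 1e6 * 694.27)
phi = 0.070733


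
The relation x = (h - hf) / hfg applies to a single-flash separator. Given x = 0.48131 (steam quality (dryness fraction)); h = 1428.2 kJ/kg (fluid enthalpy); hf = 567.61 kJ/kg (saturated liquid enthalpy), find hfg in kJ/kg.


hfg = (h - hf) / x
hfg = (1428.2 - 567.61) / 0.48131
hfg = 1788.0 kJ/kg


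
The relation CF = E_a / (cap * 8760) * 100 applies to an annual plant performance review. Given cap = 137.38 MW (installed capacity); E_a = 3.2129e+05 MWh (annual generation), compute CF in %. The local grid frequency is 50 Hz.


CF = E_a / (cap * 8760) * 100
CF = 3.2129e+05 / (137.38 * 8760) * 100
CF = 26.697 %


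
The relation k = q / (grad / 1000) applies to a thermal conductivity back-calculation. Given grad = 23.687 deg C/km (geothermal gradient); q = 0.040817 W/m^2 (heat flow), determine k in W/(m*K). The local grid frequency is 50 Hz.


k = q / (grad / 1000)
k = 0.040817 / (23.687 / 1000)
k = 1.7232 W/(m*K)


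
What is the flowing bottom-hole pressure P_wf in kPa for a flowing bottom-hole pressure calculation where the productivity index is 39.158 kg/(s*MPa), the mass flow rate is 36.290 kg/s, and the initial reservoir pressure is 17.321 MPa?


P_wf = P_i - mdot / PI
P_wf = 17.321 - 36.290 / 39.158
P_wf = 16.39424 MPa
Convert: 16.39424 MPa * 1000.0 = 16394 kPa
P_wf = 16394 kPa


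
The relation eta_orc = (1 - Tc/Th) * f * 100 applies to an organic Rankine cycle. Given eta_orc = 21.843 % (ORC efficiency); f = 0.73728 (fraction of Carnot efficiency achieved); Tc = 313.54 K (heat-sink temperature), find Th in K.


Th = Tc / (1 - (eta_orc/100)/f)
Th = 313.54 / (1 - (21.843/100)/0.73728)
Th = 445.54 K


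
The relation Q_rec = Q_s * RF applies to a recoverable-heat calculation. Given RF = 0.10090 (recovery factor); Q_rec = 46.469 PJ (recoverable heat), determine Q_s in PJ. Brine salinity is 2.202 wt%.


Q_s = Q_rec / RF
Q_s = 46.469 / 0.10090
Q_s = 460.55 PJ


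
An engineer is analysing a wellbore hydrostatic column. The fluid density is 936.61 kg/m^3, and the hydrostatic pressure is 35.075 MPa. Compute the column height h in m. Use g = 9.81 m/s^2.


h = P * 1e6 / (g * rho)
h = 35.075 * 1e6 / (9.81 * 936.61)
h = 3817.4 m


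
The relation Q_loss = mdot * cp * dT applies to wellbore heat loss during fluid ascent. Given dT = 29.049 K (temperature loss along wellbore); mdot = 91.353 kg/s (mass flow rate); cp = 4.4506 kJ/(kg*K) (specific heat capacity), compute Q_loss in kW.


Q_loss = mdot * cp * dT
Q_loss = 91.353 * 4.4506 * 29.049
Q_loss = 11811 kW


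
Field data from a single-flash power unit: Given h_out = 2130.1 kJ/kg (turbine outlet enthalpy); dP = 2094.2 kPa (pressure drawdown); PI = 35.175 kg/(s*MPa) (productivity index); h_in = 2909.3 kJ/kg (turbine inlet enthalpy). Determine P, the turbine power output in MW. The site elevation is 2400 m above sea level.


Step 1: mdot = PI * dP / 1000 = 35.175 * 2094.2 / 1000 = 73.66348 kg/s
Step 2: P = mdot*(h_in - h_out)/1000 = 73.66348*(2909.3 - 2130.1)/1000 = 57.399 MW
P = 57.399 MW


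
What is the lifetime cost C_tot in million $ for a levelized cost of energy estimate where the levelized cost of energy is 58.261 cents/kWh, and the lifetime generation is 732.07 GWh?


C_tot = LCOE / 100 * E_tot
C_tot = 58.261 / 100 * 732.07
C_tot = 426.51 million $


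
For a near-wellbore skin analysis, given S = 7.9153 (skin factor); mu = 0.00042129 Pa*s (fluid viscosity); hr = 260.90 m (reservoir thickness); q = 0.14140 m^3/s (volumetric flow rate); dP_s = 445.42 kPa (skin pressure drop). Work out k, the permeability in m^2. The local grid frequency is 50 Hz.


k = S*q*mu / (2*pi*dP_s*1000*hr)
k = 7.9153*0.14140*0.00042129 / (2*pi*445.42*1000*260.90)
k = 6.4576e-13 m^2


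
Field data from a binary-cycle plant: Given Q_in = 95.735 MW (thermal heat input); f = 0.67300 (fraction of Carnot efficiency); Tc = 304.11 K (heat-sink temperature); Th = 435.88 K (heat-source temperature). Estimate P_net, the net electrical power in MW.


Step 1: eta = (1 - Tc/Th)*f = (1 - 304.11/435.88)*0.673 = 0.2034533
Step 2: P_net = eta * Q_in = 0.2034533 * 95.735 = 19.478 MW
P_net = 19.478 MW


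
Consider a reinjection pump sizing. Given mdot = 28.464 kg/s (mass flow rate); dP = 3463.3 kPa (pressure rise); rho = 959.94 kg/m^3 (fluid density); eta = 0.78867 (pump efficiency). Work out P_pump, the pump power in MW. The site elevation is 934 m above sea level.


P_pump = mdot * dP / (rho * eta)
P_pump = 28.464 * 3463.3 / (959.94 * 0.78867)
P_pump = 130.2107 kW
Convert: 130.2107 kW * 0.001 = 0.13021 MW
P_pump = 0.13021 MW


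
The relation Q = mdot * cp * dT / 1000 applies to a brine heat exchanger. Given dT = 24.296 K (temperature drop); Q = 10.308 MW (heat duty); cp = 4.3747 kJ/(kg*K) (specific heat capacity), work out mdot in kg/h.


mdot = Q * 1000 / (cp * dT)
mdot = 10.308 * 1000 / (4.3747 * 24.296)
mdot = 96.98205 kg/s
Convert: 96.98205 kg/s * 3600.0 = 3.4914e+05 kg/h
mdot = 3.4914e+05 kg/h


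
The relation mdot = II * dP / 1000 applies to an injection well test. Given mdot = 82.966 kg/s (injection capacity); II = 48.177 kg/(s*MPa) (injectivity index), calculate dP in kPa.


dP = mdot * 1000 / II
dP = 82.966 * 1000 / 48.177
dP = 1722.1 kPa


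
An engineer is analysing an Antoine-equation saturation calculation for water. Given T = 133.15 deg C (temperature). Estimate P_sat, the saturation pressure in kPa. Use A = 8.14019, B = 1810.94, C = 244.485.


P_sat = 10^(A - B/(C + T)) / 760 * 0.101325
P_sat = 10^(8.14019 - 1810.94/(244.485 + 133.15)) / 760 * 0.101325
P_sat = 0.2948600 MPa
Convert: 0.2948600 MPa * 1000.0 = 294.86 kPa
P_sat = 294.86 kPa


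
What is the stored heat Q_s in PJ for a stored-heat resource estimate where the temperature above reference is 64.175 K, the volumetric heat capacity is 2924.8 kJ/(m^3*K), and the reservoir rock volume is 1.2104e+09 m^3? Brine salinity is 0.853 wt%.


Q_s = Vr * rhoc * dT / 1e12
Q_s = 1.2104e+09 * 2924.8 * 64.175 / 1e12
Q_s = 227.19 PJ


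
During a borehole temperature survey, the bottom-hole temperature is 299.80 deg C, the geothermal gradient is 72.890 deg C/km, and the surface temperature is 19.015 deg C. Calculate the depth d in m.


d = (T_d - T_surf) / grad * 1000
d = (299.80 - 19.015) / 72.890 * 1000
d = 3852.2 m


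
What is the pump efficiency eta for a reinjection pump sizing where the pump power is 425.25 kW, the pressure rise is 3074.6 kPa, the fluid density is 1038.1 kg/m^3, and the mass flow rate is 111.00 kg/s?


eta = mdot * dP / (rho * P_pump)
eta = 111.00 * 3074.6 / (1038.1 * 425.25)
eta = 0.77309


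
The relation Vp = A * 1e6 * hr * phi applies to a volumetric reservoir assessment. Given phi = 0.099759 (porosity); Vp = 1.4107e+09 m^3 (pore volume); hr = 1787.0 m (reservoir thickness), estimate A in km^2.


A = Vp / (1e6 * hr * phi)
A = 1.4107e+09 / (1e6 * 1787.0 * 0.099759)
A = 7.9133 km^2


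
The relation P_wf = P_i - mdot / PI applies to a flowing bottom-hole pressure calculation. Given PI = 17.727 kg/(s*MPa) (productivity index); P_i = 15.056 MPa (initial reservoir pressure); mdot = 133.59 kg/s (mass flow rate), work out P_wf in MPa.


P_wf = P_i - mdot / PI
P_wf = 15.056 - 133.59 / 17.727
P_wf = 7.5200 MPa


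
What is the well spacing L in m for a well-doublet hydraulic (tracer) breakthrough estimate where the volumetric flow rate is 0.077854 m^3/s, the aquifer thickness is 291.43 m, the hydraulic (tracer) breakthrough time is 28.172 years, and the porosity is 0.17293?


L = sqrt(t_bt*365.25*86400*3*Qv / (pi*hr*phi))
L = sqrt(28.172*365.25*86400*3*0.077854 / (pi*291.43*0.17293))
L = 1145.2 m


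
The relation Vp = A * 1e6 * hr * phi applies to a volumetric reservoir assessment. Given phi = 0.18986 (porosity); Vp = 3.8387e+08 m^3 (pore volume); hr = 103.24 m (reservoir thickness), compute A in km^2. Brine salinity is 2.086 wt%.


A = Vp / (1e6 * hr * phi)
A = 3.8387e+08 / (1e6 * 103.24 * 0.18986)
A = 19.584 km^2


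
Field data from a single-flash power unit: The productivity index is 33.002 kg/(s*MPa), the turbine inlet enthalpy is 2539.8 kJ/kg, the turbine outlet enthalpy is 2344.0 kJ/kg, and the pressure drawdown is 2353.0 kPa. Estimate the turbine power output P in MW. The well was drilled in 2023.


Step 1: mdot = PI * dP / 1000 = 33.002 * 2353.0 / 1000 = 77.65371 kg/s
Step 2: P = mdot*(h_in - h_out)/1000 = 77.65371*(2539.8 - 2344.0)/1000 = 15.205 MW
P = 15.205 MW


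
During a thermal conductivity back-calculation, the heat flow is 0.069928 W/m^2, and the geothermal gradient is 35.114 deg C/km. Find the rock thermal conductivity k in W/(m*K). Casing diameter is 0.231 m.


k = q / (grad / 1000)
k = 0.069928 / (35.114 / 1000)
k = 1.9915 W/(m*K)


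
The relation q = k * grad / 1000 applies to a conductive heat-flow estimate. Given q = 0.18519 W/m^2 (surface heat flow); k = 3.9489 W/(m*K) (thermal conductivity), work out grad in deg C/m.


grad = q * 1000 / k
grad = 0.18519 * 1000 / 3.9489
grad = 46.89660 deg C/km
Convert: 46.89660 deg C/km * 0.001 = 0.046897 deg C/m
grad = 0.046897 deg C/m


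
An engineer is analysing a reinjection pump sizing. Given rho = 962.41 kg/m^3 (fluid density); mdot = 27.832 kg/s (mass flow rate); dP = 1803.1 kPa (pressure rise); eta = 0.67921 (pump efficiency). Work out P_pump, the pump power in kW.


P_pump = mdot * dP / (rho * eta)
P_pump = 27.832 * 1803.1 / (962.41 * 0.67921)
P_pump = 76.772 kW


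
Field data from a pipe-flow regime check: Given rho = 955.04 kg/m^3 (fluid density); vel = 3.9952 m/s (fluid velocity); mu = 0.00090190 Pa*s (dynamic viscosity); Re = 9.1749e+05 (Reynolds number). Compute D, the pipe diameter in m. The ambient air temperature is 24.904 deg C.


D = Re * mu / (rho * vel)
D = 9.1749e+05 * 0.00090190 / (955.04 * 3.9952)
D = 0.21687 m


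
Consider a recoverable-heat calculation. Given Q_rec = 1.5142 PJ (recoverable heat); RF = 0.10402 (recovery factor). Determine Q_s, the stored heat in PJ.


Q_s = Q_rec / RF
Q_s = 1.5142 / 0.10402
Q_s = 14.557 PJ


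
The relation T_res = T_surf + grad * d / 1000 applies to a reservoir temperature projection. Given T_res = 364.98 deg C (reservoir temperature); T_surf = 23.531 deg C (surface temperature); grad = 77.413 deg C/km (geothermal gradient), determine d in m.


d = (T_res - T_surf) / grad * 1000
d = (364.98 - 23.531) / 77.413 * 1000
d = 4410.7 m


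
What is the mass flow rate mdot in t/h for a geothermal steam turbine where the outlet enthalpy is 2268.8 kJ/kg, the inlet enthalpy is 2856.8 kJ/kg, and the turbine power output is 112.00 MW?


mdot = P * 1000 / (h_in - h_out)
mdot = 112.00 * 1000 / (2856.8 - 2268.8)
mdot = 190.4762 kg/s
Convert: 190.4762 kg/s * 3.6 = 685.71 t/h
mdot = 685.71 t/h


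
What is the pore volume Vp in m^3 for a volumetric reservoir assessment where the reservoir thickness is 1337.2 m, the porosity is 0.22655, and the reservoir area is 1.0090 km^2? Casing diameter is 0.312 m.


Vp = A * 1e6 * hr * phi
Vp = 1.0090 * 1e6 * 1337.2 * 0.22655
Vp = 3.0567e+08 m^3


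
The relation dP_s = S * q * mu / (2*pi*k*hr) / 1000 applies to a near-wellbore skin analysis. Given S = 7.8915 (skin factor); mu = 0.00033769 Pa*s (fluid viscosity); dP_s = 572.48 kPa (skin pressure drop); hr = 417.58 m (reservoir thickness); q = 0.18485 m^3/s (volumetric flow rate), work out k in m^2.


k = S*q*mu / (2*pi*dP_s*1000*hr)
k = 7.8915*0.18485*0.00033769 / (2*pi*572.48*1000*417.58)
k = 3.2796e-13 m^2


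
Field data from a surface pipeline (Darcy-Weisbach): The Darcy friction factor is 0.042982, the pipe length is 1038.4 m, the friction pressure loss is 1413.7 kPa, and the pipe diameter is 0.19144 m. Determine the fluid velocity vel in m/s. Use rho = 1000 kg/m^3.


vel = sqrt(dP*1000*2*D / (f*L*rho))
vel = sqrt(1413.7*1000*2*0.19144 / (0.042982*1038.4*1000))
vel = 3.4824 m/s


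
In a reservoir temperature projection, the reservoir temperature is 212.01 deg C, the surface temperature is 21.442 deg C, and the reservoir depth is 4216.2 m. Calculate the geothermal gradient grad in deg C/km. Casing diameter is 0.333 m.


grad = (T_res - T_surf) / d * 1000
grad = (212.01 - 21.442) / 4216.2 * 1000
grad = 45.199 deg C/km


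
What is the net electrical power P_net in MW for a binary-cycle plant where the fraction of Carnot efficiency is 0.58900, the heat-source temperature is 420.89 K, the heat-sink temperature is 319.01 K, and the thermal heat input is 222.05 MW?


Step 1: eta = (1 - Tc/Th)*f = (1 - 319.01/420.89)*0.589 = 0.1425725
Step 2: P_net = eta * Q_in = 0.1425725 * 222.05 = 31.658 MW
P_net = 31.658 MW


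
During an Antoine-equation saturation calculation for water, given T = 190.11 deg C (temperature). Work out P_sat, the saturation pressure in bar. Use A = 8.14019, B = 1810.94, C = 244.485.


P_sat = 10^(A - B/(C + T)) / 760 * 0.101325
P_sat = 10^(8.14019 - 1810.94/(244.485 + 190.11)) / 760 * 0.101325
P_sat = 1.253525 MPa
Convert: 1.253525 MPa * 10.0 = 12.535 bar
P_sat = 12.535 bar


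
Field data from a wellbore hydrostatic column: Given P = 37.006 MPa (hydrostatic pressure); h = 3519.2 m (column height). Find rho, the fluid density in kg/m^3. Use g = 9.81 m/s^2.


rho = P * 1e6 / (g * h)
rho = 37.006 * 1e6 / (9.81 * 3519.2)
rho = 1071.9 kg/m^3


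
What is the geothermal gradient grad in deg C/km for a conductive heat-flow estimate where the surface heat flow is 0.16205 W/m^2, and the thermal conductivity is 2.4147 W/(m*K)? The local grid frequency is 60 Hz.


grad = q * 1000 / k
grad = 0.16205 * 1000 / 2.4147
grad = 67.110 deg C/km


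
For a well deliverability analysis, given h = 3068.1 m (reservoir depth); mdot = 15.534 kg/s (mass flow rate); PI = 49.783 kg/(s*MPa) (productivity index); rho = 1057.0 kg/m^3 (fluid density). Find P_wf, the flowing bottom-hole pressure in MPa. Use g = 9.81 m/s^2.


Step 1: P_i = rho*g*h/1e6 = 1057.0*9.81*3068.1/1e6 = 31.81365 MPa
Step 2: P_wf = P_i - mdot/PI = 31.81365 - 15.534/49.783 = 31.502 MPa
P_wf = 31.502 MPa


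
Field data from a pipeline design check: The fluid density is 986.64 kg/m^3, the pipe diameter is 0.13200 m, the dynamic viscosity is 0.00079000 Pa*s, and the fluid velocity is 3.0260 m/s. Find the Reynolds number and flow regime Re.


Step 1: Re = rho*vel*D/mu = 986.64*3.026*0.132/0.00079 = 4.9886e+05
Step 2: Re = 4.9886e+05 > 4000, so flow is turbulent.
Re = 4.9886e+05 (turbulent)


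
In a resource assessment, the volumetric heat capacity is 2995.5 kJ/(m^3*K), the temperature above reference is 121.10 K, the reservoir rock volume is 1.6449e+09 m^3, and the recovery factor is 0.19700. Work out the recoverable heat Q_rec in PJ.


Step 1: Q_s = Vr*rhoc*dT/1e12 = 1.6449e+09*2995.5*121.1/1e12 = 596.6958 PJ
Step 2: Q_rec = Q_s * RF = 596.6958 * 0.197 = 117.55 PJ
Q_rec = 117.55 PJ


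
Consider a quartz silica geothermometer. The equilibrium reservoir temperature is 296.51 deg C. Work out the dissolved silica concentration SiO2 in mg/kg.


SiO2 = 10^(5.19 - 1309/(T_eq + 273.15))
SiO2 = 10^(5.19 - 1309/(296.51 + 273.15))
SiO2 = 780.08 mg/kg


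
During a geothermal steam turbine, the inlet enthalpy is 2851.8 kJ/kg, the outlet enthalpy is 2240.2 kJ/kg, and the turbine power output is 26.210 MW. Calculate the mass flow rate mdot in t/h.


mdot = P * 1000 / (h_in - h_out)
mdot = 26.210 * 1000 / (2851.8 - 2240.2)
mdot = 42.85481 kg/s
Convert: 42.85481 kg/s * 3.6 = 154.28 t/h
mdot = 154.28 t/h


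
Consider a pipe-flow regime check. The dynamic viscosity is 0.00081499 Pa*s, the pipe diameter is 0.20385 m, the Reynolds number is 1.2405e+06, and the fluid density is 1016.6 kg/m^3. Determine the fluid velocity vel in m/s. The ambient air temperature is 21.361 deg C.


vel = Re * mu / (rho * D)
vel = 1.2405e+06 * 0.00081499 / (1016.6 * 0.20385)
vel = 4.8785 m/s


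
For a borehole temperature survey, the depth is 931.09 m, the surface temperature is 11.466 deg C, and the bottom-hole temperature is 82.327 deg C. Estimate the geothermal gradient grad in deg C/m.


grad = (T_d - T_surf) / d * 1000
grad = (82.327 - 11.466) / 931.09 * 1000
grad = 76.10542 deg C/km
Convert: 76.10542 deg C/km * 0.001 = 0.076105 deg C/m
grad = 0.076105 deg C/m


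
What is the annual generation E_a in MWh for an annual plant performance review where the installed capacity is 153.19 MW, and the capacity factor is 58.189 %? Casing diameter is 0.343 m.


E_a = CF / 100 * cap * 8760
E_a = 58.189 / 100 * 153.19 * 8760
E_a = 7.8086e+05 MWh


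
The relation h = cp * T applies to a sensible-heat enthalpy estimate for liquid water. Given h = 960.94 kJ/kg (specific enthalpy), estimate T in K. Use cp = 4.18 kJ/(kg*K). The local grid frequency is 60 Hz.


T = h / cp
T = 960.94 / 4.18
T = 229.8900 deg C
Convert to K: 229.8900 + 273.15 = 503.04 K
T = 503.04 K


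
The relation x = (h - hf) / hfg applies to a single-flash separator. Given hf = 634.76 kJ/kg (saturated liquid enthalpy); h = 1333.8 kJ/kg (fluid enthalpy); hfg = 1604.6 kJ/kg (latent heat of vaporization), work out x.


x = (h - hf) / hfg
x = (1333.8 - 634.76) / 1604.6
x = 0.43565


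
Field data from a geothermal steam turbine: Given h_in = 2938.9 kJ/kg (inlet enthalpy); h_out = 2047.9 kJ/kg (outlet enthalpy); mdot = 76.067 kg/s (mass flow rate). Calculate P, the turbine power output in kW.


P = mdot * (h_in - h_out) / 1000
P = 76.067 * (2938.9 - 2047.9) / 1000
P = 67.77570 MW
Convert: 67.77570 MW * 1000.0 = 67776 kW
P = 67776 kW


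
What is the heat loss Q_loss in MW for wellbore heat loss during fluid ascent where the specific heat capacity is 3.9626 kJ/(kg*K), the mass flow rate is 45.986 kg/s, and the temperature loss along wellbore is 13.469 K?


Q_loss = mdot * cp * dT
Q_loss = 45.986 * 3.9626 * 13.469
Q_loss = 2454.377 kW
Convert: 2454.377 kW * 0.001 = 2.4544 MW
Q_loss = 2.4544 MW


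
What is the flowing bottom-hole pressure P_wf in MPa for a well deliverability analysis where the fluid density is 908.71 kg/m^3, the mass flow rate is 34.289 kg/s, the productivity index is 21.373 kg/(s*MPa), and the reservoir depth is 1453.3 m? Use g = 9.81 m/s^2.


Step 1: P_i = rho*g*h/1e6 = 908.71*9.81*1453.3/1e6 = 12.95536 MPa
Step 2: P_wf = P_i - mdot/PI = 12.95536 - 34.289/21.373 = 11.351 MPa
P_wf = 11.351 MPa


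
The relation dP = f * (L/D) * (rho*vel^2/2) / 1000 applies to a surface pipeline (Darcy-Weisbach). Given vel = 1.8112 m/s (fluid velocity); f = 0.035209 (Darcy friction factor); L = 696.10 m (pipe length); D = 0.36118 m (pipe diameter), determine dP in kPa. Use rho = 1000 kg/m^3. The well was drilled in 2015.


dP = f * (L/D) * (rho*vel^2/2) / 1000
dP = 0.035209 * (696.10/0.36118) * (1000*1.8112^2/2) / 1000
dP = 111.30 kPa


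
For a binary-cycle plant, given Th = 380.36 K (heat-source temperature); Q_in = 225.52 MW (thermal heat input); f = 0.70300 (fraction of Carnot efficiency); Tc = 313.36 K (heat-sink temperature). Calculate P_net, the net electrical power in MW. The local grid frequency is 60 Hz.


Step 1: eta = (1 - Tc/Th)*f = (1 - 313.36/380.36)*0.703 = 0.1238327
Step 2: P_net = eta * Q_in = 0.1238327 * 225.52 = 27.927 MW
P_net = 27.927 MW


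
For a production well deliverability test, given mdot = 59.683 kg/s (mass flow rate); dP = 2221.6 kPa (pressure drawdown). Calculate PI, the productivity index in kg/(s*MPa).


PI = mdot * 1000 / dP
PI = 59.683 * 1000 / 2221.6
PI = 26.865 kg/(s*MPa)


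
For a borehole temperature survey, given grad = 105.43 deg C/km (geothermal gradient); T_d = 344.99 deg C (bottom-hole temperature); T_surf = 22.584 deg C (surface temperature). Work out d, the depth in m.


d = (T_d - T_surf) / grad * 1000
d = (344.99 - 22.584) / 105.43 * 1000
d = 3058.0 m


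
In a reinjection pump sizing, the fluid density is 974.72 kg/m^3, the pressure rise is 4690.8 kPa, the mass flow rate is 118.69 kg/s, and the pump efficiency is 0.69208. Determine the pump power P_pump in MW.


P_pump = mdot * dP / (rho * eta)
P_pump = 118.69 * 4690.8 / (974.72 * 0.69208)
P_pump = 825.3248 kW
Convert: 825.3248 kW * 0.001 = 0.82532 MW
P_pump = 0.82532 MW


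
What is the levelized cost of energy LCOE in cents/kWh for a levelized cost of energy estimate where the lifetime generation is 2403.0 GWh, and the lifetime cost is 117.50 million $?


LCOE = C_tot / E_tot * 100
LCOE = 117.50 / 2403.0 * 100
LCOE = 4.8897 cents/kWh


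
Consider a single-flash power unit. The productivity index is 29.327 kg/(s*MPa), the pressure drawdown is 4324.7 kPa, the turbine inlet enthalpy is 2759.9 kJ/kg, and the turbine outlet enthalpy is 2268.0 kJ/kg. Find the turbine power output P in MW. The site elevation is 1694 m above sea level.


Step 1: mdot = PI * dP / 1000 = 29.327 * 4324.7 / 1000 = 126.8305 kg/s
Step 2: P = mdot*(h_in - h_out)/1000 = 126.8305*(2759.9 - 2268.0)/1000 = 62.388 MW
P = 62.388 MW


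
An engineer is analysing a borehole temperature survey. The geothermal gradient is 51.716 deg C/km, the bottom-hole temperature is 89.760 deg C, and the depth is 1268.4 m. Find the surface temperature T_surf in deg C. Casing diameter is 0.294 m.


T_surf = T_d - grad * d / 1000
T_surf = 89.760 - 51.716 * 1268.4 / 1000
T_surf = 24.163 deg C


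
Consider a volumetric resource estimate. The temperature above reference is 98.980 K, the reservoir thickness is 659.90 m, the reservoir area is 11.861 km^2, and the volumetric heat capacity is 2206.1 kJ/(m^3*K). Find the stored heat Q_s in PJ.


Step 1: Vr = A*1e6*hr = 11.861*1e6*659.9 = 7.827074e+09 m^3
Step 2: Q_s = Vr*rhoc*dT/1e12 = 7.827074e+09*2206.1*98.98/1e12 = 1709.1 PJ
Q_s = 1709.1 PJ


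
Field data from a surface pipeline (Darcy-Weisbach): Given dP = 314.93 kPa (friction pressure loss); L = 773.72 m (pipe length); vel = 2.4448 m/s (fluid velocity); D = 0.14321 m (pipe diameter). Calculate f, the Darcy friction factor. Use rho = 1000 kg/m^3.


f = dP*1000 / ((L/D)*(rho*vel^2/2))
f = 314.93*1000 / ((773.72/0.14321)*(1000*2.4448^2/2))
f = 0.019505


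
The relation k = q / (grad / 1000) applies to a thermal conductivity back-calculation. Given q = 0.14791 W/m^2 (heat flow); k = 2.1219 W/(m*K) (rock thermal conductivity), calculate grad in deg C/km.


grad = q / k * 1000
grad = 0.14791 / 2.1219 * 1000
grad = 69.706 deg C/km


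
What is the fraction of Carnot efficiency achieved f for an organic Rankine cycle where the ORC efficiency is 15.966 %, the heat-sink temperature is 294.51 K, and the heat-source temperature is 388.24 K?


f = (eta_orc/100) / (1 - Tc/Th)
f = (15.966/100) / (1 - 294.51/388.24)
f = 0.66133


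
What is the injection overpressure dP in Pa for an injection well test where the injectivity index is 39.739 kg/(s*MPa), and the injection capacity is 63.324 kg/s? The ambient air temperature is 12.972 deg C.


dP = mdot * 1000 / II
dP = 63.324 * 1000 / 39.739
dP = 1593.498 kPa
Convert: 1593.498 kPa * 1000.0 = 1.5935e+06 Pa
dP = 1.5935e+06 Pa


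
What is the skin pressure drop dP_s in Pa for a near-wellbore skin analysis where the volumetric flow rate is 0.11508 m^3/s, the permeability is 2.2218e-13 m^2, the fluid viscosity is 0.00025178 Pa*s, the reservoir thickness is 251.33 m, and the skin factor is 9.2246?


dP_s = S * q * mu / (2*pi*k*hr) / 1000
dP_s = 9.2246 * 0.11508 * 0.00025178 / (2*pi*2.2218e-13*251.33) / 1000
dP_s = 761.7974 kPa
Convert: 761.7974 kPa * 1000.0 = 7.6180e+05 Pa
dP_s = 7.6180e+05 Pa


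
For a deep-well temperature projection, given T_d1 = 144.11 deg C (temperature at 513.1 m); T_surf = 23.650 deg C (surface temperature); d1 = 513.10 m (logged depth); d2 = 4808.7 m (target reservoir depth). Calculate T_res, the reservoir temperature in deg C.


Step 1: grad = (T_d1 - T_surf)/d1 * 1000 = (144.11 - 23.65)/513.1 * 1000 = 234.7691 deg C/km
Step 2: T_res = T_surf + grad*d2/1000 = 23.65 + 234.7691*4808.7/1000 = 1152.6 deg C
T_res = 1152.6 deg C


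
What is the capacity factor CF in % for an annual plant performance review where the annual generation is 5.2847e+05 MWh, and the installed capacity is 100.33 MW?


CF = E_a / (cap * 8760) * 100
CF = 5.2847e+05 / (100.33 * 8760) * 100
CF = 60.129 %


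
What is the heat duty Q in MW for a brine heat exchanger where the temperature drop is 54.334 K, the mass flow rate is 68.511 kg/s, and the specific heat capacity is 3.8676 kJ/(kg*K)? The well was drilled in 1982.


Q = mdot * cp * dT / 1000
Q = 68.511 * 3.8676 * 54.334 / 1000
Q = 14.397 MW


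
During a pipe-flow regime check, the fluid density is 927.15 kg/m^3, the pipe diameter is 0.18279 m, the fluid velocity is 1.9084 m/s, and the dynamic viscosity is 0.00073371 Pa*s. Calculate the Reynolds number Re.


Re = rho * vel * D / mu
Re = 927.15 * 1.9084 * 0.18279 / 0.00073371
Re = 4.4081e+05


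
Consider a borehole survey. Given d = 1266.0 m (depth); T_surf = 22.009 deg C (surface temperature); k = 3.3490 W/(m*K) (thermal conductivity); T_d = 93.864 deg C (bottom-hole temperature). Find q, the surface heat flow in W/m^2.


Step 1: grad = (T_d - T_surf)/d * 1000 = (93.864 - 22.009)/1266.0 * 1000 = 56.75750 deg C/km
Step 2: q = k * grad / 1000 = 3.349 * 56.75750 / 1000 = 0.19008 W/m^2
q = 0.19008 W/m^2


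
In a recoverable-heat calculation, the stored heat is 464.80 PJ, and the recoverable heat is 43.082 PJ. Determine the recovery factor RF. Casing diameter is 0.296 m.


RF = Q_rec / Q_s
RF = 43.082 / 464.80
RF = 0.092689


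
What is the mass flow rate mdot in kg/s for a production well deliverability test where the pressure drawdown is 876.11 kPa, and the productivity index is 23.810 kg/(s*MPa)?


mdot = PI * dP / 1000
mdot = 23.810 * 876.11 / 1000
mdot = 20.860 kg/s


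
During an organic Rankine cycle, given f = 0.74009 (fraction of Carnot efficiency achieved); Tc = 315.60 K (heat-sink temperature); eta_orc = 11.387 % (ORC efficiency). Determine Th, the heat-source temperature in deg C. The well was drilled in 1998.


Th = Tc / (1 - (eta_orc/100)/f)
Th = 315.60 / (1 - (11.387/100)/0.74009)
Th = 372.9878 K
Convert to deg C: 372.9878 - 273.15 = 99.838 deg C
Th = 99.838 deg C


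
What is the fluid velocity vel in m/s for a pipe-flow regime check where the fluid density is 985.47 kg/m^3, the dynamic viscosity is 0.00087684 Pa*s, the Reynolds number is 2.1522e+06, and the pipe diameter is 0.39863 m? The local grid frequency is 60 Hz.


vel = Re * mu / (rho * D)
vel = 2.1522e+06 * 0.00087684 / (985.47 * 0.39863)
vel = 4.8039 m/s


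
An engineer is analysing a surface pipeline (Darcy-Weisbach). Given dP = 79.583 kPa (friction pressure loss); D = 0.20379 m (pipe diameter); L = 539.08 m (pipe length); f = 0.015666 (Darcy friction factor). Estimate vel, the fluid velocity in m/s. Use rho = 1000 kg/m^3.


vel = sqrt(dP*1000*2*D / (f*L*rho))
vel = sqrt(79.583*1000*2*0.20379 / (0.015666*539.08*1000))
vel = 1.9598 m/s


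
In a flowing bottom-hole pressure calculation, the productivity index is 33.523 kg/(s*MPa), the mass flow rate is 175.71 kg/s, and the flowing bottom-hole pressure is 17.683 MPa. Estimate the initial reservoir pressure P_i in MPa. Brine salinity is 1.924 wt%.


P_i = P_wf + mdot / PI
P_i = 17.683 + 175.71 / 33.523
P_i = 22.924 MPa


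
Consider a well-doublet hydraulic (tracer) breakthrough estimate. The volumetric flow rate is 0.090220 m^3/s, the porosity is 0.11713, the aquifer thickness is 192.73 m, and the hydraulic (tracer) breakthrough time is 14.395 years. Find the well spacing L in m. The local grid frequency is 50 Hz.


L = sqrt(t_bt*365.25*86400*3*Qv / (pi*hr*phi))
L = sqrt(14.395*365.25*86400*3*0.090220 / (pi*192.73*0.11713))
L = 1316.7 m


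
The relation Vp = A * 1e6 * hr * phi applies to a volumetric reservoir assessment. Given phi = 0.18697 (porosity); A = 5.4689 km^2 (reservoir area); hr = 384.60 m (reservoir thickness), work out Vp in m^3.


Vp = A * 1e6 * hr * phi
Vp = 5.4689 * 1e6 * 384.60 * 0.18697
Vp = 3.9326e+08 m^3


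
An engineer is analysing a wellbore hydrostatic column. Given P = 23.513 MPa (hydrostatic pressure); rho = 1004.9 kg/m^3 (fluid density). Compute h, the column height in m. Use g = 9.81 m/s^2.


h = P * 1e6 / (g * rho)
h = 23.513 * 1e6 / (9.81 * 1004.9)
h = 2385.2 m


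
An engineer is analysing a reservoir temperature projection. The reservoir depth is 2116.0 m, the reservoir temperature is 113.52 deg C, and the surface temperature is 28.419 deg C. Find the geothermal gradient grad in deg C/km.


grad = (T_res - T_surf) / d * 1000
grad = (113.52 - 28.419) / 2116.0 * 1000
grad = 40.218 deg C/km


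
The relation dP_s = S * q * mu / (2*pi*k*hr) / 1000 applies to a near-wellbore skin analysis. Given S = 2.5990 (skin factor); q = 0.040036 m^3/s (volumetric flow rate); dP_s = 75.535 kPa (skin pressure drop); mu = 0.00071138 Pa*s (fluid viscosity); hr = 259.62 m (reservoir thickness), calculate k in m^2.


k = S*q*mu / (2*pi*dP_s*1000*hr)
k = 2.5990*0.040036*0.00071138 / (2*pi*75.535*1000*259.62)
k = 6.0075e-13 m^2


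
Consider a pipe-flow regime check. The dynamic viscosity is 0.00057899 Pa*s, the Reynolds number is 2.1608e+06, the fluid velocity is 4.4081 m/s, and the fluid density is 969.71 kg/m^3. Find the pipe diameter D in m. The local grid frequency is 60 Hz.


D = Re * mu / (rho * vel)
D = 2.1608e+06 * 0.00057899 / (969.71 * 4.4081)
D = 0.29268 m


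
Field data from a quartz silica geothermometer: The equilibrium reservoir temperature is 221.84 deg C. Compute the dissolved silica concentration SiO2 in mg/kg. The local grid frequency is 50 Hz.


SiO2 = 10^(5.19 - 1309/(T_eq + 273.15))
SiO2 = 10^(5.19 - 1309/(221.84 + 273.15))
SiO2 = 351.16 mg/kg


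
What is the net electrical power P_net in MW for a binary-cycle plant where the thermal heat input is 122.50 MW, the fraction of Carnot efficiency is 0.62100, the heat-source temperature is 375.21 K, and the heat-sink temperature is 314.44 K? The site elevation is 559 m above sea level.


Step 1: eta = (1 - Tc/Th)*f = (1 - 314.44/375.21)*0.621 = 0.1005788
Step 2: P_net = eta * Q_in = 0.1005788 * 122.5 = 12.321 MW
P_net = 12.321 MW


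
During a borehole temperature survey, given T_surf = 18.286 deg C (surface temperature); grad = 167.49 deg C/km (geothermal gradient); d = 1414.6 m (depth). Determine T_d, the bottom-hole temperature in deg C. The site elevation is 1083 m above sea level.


T_d = T_surf + grad * d / 1000
T_d = 18.286 + 167.49 * 1414.6 / 1000
T_d = 255.22 deg C


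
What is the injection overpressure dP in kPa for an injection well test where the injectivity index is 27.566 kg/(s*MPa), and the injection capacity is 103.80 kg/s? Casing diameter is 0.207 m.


dP = mdot * 1000 / II
dP = 103.80 * 1000 / 27.566
dP = 3765.5 kPa


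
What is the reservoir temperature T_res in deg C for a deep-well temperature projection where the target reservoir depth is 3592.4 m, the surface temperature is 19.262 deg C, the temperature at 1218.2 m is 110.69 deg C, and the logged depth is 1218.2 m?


Step 1: grad = (T_d1 - T_surf)/d1 * 1000 = (110.69 - 19.262)/1218.2 * 1000 = 75.05172 deg C/km
Step 2: T_res = T_surf + grad*d2/1000 = 19.262 + 75.05172*3592.4/1000 = 288.88 deg C
T_res = 288.88 deg C


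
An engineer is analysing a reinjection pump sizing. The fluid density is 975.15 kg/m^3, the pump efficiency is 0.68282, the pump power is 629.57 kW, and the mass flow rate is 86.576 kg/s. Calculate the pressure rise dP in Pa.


dP = P_pump * rho * eta / mdot
dP = 629.57 * 975.15 * 0.68282 / 86.576
dP = 4841.993 kPa
Convert: 4841.993 kPa * 1000.0 = 4.8420e+06 Pa
dP = 4.8420e+06 Pa
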